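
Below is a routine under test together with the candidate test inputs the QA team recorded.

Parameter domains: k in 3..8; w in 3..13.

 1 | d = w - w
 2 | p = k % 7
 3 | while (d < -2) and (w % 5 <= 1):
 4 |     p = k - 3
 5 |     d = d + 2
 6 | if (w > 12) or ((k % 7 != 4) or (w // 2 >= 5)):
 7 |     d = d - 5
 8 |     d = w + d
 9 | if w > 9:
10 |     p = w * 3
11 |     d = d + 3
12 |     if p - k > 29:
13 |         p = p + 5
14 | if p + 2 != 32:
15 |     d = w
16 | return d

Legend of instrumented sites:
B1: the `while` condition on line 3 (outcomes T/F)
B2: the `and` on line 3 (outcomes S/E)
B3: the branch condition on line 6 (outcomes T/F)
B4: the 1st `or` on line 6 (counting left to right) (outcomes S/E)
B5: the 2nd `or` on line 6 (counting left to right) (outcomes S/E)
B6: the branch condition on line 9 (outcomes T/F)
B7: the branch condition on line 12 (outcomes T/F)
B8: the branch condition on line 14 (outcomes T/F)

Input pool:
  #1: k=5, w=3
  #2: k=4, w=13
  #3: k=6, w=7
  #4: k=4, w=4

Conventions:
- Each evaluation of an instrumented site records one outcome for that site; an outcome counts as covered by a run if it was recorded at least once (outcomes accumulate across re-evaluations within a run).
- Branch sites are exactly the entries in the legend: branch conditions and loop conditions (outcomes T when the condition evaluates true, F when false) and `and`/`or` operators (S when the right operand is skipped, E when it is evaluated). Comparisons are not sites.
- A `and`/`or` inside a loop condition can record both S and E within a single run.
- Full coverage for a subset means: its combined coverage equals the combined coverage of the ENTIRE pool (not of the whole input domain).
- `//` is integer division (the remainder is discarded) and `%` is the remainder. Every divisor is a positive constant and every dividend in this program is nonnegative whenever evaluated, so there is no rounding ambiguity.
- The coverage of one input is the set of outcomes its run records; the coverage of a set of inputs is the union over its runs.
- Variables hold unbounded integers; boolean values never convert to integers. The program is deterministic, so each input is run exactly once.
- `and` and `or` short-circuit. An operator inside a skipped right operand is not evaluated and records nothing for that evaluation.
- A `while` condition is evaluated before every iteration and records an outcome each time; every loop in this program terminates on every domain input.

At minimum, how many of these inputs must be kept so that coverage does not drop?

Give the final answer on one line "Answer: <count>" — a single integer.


input #1 (k=5, w=3): covers B1=F, B2=S, B3=T, B4=E, B5=S, B6=F, B8=T
input #2 (k=4, w=13): covers B1=F, B2=S, B3=T, B4=S, B6=T, B7=T, B8=T
input #3 (k=6, w=7): covers B1=F, B2=S, B3=T, B4=E, B5=S, B6=F, B8=T
input #4 (k=4, w=4): covers B1=F, B2=S, B3=F, B4=E, B5=E, B6=F, B8=T
the full pool covers 12 outcomes: B1=F, B2=S, B3=T, B3=F, B4=S, B4=E, B5=S, B5=E, B6=T, B6=F, B7=T, B8=T
no size-1 subset reaches all 12 outcomes (best union: 7/12)
no size-2 subset reaches all 12 outcomes (best union: 11/12)
inputs {1, 2, 4} (size 3) cover everything; no size-3 subset with a lexicographically smaller index list covers all 12
Answer: 3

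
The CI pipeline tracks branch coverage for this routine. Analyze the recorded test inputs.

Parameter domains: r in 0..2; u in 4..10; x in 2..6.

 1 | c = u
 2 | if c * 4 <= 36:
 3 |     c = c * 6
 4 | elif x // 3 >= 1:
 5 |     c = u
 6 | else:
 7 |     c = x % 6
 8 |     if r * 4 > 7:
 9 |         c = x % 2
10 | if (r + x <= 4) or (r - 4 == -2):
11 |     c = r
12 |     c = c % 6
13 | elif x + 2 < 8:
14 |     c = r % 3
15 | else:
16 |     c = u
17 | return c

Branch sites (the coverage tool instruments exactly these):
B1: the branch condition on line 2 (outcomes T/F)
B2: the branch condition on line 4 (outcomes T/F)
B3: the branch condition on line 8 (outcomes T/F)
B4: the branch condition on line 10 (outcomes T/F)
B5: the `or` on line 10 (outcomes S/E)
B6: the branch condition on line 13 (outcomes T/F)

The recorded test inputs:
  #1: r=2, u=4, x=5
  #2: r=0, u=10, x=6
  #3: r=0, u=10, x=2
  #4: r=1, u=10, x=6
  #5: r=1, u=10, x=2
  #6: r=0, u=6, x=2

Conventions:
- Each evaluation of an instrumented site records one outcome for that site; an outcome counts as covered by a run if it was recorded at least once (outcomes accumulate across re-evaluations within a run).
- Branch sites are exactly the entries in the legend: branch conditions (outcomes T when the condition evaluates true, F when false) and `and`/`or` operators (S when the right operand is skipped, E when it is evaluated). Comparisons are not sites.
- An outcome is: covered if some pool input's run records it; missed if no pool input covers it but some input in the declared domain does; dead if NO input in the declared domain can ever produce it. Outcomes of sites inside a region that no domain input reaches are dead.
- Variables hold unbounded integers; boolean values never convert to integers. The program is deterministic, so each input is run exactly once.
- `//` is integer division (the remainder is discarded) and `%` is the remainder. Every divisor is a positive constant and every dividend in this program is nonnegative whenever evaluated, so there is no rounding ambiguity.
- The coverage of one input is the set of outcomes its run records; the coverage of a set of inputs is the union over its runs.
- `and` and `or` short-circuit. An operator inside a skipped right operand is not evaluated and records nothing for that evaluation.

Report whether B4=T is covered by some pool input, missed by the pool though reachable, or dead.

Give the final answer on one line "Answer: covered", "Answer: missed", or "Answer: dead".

B4=T is recorded by pool input(s) 1, 3, 5, 6 -> covered

Answer: covered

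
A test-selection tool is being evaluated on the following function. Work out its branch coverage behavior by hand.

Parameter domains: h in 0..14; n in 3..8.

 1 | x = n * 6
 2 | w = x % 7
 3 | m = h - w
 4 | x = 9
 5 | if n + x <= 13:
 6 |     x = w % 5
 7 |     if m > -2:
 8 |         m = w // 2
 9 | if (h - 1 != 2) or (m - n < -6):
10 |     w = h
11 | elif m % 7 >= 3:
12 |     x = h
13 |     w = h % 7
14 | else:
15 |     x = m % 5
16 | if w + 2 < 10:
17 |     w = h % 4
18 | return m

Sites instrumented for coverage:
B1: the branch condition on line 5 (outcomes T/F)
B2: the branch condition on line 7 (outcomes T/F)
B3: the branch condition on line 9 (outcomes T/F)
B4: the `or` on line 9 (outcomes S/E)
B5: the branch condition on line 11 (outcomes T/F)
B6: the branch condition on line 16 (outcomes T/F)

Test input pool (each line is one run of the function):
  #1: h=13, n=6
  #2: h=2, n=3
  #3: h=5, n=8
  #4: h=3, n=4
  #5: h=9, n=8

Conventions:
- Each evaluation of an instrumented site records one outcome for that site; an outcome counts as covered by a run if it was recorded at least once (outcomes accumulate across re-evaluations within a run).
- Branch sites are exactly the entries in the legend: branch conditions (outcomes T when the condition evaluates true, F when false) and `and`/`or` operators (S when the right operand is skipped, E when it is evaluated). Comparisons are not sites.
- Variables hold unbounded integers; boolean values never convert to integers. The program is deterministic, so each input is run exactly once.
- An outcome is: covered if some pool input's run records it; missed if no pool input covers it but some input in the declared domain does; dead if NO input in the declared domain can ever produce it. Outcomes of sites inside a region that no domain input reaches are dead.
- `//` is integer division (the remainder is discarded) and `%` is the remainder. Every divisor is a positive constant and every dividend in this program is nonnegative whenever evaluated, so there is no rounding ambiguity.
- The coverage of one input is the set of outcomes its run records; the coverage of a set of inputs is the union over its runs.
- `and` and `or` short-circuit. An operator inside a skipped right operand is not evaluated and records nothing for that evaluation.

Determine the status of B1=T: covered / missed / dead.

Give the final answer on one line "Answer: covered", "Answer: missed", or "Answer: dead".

B1=T is recorded by pool input(s) 2, 4 -> covered

Answer: covered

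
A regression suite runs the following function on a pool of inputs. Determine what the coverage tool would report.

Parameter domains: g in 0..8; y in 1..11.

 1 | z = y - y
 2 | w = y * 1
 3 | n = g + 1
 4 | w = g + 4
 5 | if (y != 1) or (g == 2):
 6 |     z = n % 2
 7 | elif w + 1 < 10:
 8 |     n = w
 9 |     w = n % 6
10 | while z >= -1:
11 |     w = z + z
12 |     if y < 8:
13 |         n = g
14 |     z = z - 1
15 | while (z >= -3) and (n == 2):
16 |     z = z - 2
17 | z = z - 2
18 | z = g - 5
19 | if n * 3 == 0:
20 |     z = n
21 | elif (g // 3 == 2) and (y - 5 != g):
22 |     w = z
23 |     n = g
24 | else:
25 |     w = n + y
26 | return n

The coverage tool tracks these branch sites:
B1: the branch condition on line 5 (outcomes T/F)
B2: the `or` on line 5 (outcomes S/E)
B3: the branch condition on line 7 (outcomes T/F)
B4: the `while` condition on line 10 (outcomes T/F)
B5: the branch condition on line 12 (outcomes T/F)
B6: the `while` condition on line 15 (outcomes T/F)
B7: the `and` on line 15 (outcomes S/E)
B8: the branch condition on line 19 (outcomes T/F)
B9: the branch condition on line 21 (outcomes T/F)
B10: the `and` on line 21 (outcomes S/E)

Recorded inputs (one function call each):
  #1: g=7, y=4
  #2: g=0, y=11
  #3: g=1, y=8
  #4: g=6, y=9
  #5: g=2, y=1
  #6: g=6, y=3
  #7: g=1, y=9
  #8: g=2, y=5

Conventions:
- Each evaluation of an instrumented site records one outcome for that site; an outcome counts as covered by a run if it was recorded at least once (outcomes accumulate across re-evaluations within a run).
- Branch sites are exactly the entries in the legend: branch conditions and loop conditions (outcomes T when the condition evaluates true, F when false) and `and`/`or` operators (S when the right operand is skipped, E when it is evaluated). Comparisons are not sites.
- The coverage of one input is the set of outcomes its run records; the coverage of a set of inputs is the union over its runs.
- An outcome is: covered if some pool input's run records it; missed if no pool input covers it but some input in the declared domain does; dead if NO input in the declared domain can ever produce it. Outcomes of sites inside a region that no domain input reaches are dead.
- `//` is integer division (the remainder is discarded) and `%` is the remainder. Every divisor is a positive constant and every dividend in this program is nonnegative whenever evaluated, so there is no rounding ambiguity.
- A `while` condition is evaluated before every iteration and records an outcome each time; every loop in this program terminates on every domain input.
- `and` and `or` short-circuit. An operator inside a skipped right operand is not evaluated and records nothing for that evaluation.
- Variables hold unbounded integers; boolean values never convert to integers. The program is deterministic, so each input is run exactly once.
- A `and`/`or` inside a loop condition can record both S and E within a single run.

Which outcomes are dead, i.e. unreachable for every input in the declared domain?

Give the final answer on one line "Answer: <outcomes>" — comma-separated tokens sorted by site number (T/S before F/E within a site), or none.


exhaustive pass over the 99-input domain:
  reachable outcomes have witnesses, e.g. B1=T (e.g. g=0, y=2), B1=F (e.g. g=0, y=1), B2=S (e.g. g=0, y=2), B2=E (e.g. g=0, y=1)
Answer: none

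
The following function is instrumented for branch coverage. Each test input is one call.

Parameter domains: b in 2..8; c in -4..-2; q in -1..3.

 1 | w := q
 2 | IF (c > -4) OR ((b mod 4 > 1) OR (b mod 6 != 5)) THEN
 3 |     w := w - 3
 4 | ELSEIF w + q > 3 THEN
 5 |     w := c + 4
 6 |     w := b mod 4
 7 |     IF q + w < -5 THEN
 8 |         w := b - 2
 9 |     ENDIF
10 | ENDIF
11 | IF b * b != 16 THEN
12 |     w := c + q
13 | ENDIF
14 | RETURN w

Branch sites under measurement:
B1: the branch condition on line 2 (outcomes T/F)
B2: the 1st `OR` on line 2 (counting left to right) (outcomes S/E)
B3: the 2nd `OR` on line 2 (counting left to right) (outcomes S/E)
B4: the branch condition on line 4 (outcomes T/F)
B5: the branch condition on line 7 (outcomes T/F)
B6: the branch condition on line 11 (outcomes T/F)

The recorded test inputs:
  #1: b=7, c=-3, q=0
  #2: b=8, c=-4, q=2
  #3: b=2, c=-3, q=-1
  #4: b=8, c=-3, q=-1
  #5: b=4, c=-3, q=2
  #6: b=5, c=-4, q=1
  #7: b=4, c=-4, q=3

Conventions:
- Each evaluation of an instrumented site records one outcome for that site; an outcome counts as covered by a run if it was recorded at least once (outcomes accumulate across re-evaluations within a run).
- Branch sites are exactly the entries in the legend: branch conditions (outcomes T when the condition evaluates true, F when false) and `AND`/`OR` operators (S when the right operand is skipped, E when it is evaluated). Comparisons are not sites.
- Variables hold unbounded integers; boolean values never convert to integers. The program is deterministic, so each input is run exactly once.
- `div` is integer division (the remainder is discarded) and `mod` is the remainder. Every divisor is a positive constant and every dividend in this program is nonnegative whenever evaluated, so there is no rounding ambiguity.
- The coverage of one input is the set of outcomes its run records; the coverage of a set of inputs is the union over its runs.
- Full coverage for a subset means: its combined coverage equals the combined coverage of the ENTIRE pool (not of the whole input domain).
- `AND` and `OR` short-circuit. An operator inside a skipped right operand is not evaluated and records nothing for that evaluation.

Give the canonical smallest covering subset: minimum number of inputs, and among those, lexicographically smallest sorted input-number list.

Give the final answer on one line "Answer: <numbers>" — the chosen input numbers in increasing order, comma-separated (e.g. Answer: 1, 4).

#1 (b=7, c=-3, q=0) -> B2->S, B1->T, B6->T; covered: B1=T, B2=S, B6=T
#2 (b=8, c=-4, q=2) -> B2->E, B3->E, B1->T, B6->T; covered: B1=T, B2=E, B3=E, B6=T
#3 (b=2, c=-3, q=-1) -> B2->S, B1->T, B6->T; covered: B1=T, B2=S, B6=T
#4 (b=8, c=-3, q=-1) -> B2->S, B1->T, B6->T; covered: B1=T, B2=S, B6=T
#5 (b=4, c=-3, q=2) -> B2->S, B1->T, B6->F; covered: B1=T, B2=S, B6=F
#6 (b=5, c=-4, q=1) -> B2->E, B3->E, B1->F, B4->F, B6->T; covered: B1=F, B2=E, B3=E, B4=F, B6=T
#7 (b=4, c=-4, q=3) -> B2->E, B3->E, B1->T, B6->F; covered: B1=T, B2=E, B3=E, B6=F
together the pool reaches 8 outcomes: B1=T, B1=F, B2=S, B2=E, B3=E, B4=F, B6=T, B6=F
checked all size-1 subsets: none covers 8 outcomes (max 5/8)
inputs {5, 6} (size 2) cover everything; no size-2 subset with a lexicographically smaller index list covers all 8

Answer: 5, 6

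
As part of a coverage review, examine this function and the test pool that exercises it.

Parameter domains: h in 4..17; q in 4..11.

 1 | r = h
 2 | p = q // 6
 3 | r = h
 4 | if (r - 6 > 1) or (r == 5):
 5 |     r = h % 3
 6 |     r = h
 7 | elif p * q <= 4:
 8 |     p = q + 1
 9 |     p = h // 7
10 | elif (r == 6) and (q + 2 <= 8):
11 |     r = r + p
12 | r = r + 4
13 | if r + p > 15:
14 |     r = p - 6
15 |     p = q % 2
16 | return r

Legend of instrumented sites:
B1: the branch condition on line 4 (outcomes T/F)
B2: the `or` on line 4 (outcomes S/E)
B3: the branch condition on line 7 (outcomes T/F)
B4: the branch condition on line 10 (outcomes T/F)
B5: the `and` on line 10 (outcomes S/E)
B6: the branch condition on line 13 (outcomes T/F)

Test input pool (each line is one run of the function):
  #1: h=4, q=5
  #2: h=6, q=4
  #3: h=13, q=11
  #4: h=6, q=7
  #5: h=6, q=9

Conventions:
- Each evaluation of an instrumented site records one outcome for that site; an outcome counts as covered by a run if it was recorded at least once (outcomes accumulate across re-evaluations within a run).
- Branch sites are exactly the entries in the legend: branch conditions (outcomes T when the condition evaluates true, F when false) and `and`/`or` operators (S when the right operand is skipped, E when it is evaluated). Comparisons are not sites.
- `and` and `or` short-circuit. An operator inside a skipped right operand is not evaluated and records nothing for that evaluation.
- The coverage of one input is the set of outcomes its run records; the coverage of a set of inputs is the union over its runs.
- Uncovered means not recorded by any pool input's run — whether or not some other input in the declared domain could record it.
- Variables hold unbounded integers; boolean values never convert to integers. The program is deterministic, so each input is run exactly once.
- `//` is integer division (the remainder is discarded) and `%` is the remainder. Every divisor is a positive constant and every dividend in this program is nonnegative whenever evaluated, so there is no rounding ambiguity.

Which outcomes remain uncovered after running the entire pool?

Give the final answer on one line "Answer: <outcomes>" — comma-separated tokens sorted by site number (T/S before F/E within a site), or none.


test 1 (h=4, q=5) fires B2->E, B1->F, B3->T, B6->F; hits B1=F, B2=E, B3=T, B6=F
test 2 (h=6, q=4) fires B2->E, B1->F, B3->T, B6->F; hits B1=F, B2=E, B3=T, B6=F
test 3 (h=13, q=11) fires B2->S, B1->T, B6->T; hits B1=T, B2=S, B6=T
test 4 (h=6, q=7) fires B2->E, B1->F, B3->F, B5->E, B4->F, B6->F; hits B1=F, B2=E, B3=F, B4=F, B5=E, B6=F
test 5 (h=6, q=9) fires B2->E, B1->F, B3->F, B5->E, B4->F, B6->F; hits B1=F, B2=E, B3=F, B4=F, B5=E, B6=F
union over the pool: B1=T, B1=F, B2=S, B2=E, B3=T, B3=F, B4=F, B5=E, B6=T, B6=F
uncovered (2 of 12): B4=T, B5=S
Answer: B4=T, B5=S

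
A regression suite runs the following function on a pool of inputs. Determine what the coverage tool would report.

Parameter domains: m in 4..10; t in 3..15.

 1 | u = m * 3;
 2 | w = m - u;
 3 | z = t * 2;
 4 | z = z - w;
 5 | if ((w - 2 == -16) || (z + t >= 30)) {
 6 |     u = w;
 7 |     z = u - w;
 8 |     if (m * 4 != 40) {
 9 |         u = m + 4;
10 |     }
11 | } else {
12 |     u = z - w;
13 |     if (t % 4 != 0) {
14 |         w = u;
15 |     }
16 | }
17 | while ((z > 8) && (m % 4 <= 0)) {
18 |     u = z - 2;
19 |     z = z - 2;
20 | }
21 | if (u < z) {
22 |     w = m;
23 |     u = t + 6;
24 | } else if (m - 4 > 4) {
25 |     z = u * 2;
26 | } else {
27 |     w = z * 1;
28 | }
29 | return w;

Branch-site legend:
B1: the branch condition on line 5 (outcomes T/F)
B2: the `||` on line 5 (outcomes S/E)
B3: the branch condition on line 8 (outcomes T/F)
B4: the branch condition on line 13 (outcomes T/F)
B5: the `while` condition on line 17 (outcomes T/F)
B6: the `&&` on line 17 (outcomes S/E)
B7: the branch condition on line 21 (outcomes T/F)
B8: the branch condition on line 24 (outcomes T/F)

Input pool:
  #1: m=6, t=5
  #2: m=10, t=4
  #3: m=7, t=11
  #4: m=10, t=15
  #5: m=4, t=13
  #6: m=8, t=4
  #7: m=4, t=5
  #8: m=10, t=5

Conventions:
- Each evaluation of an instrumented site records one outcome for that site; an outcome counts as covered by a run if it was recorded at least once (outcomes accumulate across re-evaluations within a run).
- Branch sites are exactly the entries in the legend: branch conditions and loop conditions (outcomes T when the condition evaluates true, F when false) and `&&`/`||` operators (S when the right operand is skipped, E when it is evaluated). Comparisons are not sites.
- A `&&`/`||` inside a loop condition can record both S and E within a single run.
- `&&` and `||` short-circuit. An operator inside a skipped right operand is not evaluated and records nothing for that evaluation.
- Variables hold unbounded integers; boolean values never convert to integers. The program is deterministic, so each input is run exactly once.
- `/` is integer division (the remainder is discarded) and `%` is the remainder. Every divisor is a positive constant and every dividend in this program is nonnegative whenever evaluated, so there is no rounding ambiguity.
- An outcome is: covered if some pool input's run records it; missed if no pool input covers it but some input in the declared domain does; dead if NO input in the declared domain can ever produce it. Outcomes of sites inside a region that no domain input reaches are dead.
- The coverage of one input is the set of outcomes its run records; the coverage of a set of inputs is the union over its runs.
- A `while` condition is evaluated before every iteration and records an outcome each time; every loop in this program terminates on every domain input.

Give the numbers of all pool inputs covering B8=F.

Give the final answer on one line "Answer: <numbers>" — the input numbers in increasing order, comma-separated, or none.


input #1 (m=6, t=5): hits B8=F
input #2 (m=10, t=4): never hits B8=F
input #3 (m=7, t=11): hits B8=F
input #4 (m=10, t=15): never hits B8=F
input #5 (m=4, t=13): hits B8=F
input #6 (m=8, t=4): hits B8=F
input #7 (m=4, t=5): hits B8=F
input #8 (m=10, t=5): never hits B8=F
Answer: 1, 3, 5, 6, 7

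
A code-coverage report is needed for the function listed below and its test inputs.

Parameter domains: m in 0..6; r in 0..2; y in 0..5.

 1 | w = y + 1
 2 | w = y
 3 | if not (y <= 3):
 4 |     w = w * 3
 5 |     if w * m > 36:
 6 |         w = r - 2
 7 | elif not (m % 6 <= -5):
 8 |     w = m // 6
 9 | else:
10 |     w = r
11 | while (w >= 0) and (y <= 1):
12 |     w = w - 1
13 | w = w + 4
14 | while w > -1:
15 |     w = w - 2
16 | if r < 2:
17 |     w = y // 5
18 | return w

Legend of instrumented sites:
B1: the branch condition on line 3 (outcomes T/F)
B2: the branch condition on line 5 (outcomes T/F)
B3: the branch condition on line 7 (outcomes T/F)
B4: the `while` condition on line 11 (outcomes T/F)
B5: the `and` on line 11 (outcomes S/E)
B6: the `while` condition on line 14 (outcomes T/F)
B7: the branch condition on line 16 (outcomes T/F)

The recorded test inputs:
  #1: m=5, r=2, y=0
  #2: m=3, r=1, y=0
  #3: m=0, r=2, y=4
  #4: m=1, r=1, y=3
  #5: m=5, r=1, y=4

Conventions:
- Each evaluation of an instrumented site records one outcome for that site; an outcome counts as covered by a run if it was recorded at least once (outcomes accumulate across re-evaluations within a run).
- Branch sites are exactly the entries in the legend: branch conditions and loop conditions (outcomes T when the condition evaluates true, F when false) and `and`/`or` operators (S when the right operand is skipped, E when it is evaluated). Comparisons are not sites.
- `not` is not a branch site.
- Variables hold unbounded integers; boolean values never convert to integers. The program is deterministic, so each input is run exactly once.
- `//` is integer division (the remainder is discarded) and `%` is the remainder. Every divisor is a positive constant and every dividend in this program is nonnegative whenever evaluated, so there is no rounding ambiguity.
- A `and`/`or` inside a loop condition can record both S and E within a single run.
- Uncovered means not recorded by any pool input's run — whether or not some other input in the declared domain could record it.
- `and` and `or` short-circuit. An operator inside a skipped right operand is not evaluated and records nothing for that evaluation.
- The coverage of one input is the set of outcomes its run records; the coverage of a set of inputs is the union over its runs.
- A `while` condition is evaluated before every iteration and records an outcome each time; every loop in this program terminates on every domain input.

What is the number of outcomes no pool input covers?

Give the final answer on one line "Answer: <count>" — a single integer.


test 1 (m=5, r=2, y=0) fires B1->F, B3->T, B5->E, B4->T, B5->S, B4->F, B6->T, B6->T, B6->F, B7->F; hits B1=F, B3=T, B4=T, B4=F, B5=S, B5=E, B6=T, B6=F, B7=F
test 2 (m=3, r=1, y=0) fires B1->F, B3->T, B5->E, B4->T, B5->S, B4->F, B6->T, B6->T, B6->F, B7->T; hits B1=F, B3=T, B4=T, B4=F, B5=S, B5=E, B6=T, B6=F, B7=T
test 3 (m=0, r=2, y=4) fires B1->T, B2->F, B5->E, B4->F, B6->T, B6->T, B6->T, B6->T, B6->T, B6->T, B6->T, B6->T, B6->T, B6->F, ...; hits B1=T, B2=F, B4=F, B5=E, B6=T, B6=F, B7=F
test 4 (m=1, r=1, y=3) fires B1->F, B3->T, B5->E, B4->F, B6->T, B6->T, B6->T, B6->F, B7->T; hits B1=F, B3=T, B4=F, B5=E, B6=T, B6=F, B7=T
test 5 (m=5, r=1, y=4) fires B1->T, B2->T, B5->S, B4->F, B6->T, B6->T, B6->F, B7->T; hits B1=T, B2=T, B4=F, B5=S, B6=T, B6=F, B7=T
union over the pool: B1=T, B1=F, B2=T, B2=F, B3=T, B4=T, B4=F, B5=S, B5=E, B6=T, B6=F, B7=T, B7=F
uncovered (1 of 14): B3=F
Answer: 1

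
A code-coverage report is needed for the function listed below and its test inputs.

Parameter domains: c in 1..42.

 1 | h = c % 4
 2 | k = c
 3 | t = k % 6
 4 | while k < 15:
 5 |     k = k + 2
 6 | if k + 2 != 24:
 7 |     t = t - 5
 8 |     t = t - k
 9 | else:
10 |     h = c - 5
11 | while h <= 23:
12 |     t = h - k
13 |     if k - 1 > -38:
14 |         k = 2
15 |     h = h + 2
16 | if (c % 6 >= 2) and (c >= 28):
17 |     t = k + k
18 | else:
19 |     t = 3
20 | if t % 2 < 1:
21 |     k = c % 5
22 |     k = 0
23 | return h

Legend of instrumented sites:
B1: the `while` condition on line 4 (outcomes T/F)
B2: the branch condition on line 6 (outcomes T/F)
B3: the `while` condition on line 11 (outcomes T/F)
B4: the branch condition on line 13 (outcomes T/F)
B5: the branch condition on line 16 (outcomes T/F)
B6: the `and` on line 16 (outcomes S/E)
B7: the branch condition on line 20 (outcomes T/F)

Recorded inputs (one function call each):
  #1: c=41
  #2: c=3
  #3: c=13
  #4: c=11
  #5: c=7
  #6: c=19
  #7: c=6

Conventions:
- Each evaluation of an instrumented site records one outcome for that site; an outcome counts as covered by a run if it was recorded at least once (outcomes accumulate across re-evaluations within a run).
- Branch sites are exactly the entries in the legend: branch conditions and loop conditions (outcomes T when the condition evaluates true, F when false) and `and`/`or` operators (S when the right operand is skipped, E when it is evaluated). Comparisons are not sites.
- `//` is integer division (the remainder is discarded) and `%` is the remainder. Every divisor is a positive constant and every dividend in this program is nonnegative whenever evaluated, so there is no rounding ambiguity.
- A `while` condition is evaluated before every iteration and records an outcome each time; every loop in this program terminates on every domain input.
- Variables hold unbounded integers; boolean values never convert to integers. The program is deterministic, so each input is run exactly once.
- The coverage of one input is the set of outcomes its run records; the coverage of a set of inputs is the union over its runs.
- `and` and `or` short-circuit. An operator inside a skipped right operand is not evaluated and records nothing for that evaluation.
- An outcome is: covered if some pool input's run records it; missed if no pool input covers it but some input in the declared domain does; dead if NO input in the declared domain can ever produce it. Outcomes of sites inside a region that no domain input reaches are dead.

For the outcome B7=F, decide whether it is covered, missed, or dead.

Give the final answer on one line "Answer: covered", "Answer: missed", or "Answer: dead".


B7=F is recorded by pool input(s) 2, 3, 4, 5, 6, 7 -> covered
Answer: covered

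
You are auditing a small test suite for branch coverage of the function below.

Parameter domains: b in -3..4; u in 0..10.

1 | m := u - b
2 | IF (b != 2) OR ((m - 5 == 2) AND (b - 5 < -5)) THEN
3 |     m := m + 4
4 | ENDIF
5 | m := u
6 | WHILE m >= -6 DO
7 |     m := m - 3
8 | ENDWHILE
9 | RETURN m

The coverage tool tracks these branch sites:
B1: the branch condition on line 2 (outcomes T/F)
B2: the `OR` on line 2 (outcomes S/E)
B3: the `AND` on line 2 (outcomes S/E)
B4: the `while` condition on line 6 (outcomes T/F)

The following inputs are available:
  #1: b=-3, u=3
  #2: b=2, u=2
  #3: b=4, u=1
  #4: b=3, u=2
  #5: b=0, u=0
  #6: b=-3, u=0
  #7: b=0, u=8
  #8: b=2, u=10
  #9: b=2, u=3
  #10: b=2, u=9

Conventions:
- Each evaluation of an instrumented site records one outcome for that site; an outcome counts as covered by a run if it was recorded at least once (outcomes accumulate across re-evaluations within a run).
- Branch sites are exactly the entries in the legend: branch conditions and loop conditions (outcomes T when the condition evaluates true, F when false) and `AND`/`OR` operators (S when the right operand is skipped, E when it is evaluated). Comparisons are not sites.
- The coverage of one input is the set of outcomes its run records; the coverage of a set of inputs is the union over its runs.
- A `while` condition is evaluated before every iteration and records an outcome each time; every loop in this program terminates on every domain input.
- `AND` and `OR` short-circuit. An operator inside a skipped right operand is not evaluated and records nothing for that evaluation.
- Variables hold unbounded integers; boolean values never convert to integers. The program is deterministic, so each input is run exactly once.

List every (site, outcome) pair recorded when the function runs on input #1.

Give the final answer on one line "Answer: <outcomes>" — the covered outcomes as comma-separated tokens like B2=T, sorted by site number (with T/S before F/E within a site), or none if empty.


Tracing the run of input #1 (b=-3, u=3):
  B2->S, B1->T, B4->T, B4->T, B4->T, B4->T, B4->F
distinct outcomes covered: B1=T, B2=S, B4=T, B4=F
Answer: B1=T, B2=S, B4=T, B4=F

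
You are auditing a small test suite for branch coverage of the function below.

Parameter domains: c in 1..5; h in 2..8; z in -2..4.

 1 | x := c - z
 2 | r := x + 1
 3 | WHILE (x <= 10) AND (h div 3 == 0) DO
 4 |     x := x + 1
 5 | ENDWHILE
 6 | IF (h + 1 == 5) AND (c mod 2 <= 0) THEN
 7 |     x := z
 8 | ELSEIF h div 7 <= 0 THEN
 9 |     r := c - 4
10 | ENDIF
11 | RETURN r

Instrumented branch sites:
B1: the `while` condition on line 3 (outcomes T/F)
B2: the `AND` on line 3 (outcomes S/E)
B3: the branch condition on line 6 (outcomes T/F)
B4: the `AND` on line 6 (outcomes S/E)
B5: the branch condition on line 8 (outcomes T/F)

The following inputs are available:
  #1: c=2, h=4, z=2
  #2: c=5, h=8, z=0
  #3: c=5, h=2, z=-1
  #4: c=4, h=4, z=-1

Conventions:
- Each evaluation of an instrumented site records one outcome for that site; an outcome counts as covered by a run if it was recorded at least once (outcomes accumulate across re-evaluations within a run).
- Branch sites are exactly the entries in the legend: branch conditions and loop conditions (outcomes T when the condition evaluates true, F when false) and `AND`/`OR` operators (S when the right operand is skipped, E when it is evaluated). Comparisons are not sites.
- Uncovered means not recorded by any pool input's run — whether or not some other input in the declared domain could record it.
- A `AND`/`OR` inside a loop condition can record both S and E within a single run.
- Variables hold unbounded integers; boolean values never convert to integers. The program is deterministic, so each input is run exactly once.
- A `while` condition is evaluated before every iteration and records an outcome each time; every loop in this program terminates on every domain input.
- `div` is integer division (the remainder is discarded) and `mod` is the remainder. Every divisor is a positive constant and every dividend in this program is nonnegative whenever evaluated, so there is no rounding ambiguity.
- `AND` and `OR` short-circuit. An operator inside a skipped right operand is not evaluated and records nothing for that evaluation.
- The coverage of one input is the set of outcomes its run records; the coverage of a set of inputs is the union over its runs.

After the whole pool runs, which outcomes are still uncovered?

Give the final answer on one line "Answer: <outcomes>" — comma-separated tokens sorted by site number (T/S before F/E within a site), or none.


input #1, c=2, h=4, z=2: events B2->E, B1->F, B4->E, B3->T; outcomes B1=F, B2=E, B3=T, B4=E
input #2, c=5, h=8, z=0: events B2->E, B1->F, B4->S, B3->F, B5->F; outcomes B1=F, B2=E, B3=F, B4=S, B5=F
input #3, c=5, h=2, z=-1: events B2->E, B1->T, B2->E, B1->T, B2->E, B1->T, B2->E, B1->T, B2->E, B1->T, B2->S, B1->F, B4->S, B3->F, ...; outcomes B1=T, B1=F, B2=S, B2=E, B3=F, B4=S, B5=T
input #4, c=4, h=4, z=-1: events B2->E, B1->F, B4->E, B3->T; outcomes B1=F, B2=E, B3=T, B4=E
union over the pool: B1=T, B1=F, B2=S, B2=E, B3=T, B3=F, B4=S, B4=E, B5=T, B5=F
uncovered (0 of 10): none
Answer: none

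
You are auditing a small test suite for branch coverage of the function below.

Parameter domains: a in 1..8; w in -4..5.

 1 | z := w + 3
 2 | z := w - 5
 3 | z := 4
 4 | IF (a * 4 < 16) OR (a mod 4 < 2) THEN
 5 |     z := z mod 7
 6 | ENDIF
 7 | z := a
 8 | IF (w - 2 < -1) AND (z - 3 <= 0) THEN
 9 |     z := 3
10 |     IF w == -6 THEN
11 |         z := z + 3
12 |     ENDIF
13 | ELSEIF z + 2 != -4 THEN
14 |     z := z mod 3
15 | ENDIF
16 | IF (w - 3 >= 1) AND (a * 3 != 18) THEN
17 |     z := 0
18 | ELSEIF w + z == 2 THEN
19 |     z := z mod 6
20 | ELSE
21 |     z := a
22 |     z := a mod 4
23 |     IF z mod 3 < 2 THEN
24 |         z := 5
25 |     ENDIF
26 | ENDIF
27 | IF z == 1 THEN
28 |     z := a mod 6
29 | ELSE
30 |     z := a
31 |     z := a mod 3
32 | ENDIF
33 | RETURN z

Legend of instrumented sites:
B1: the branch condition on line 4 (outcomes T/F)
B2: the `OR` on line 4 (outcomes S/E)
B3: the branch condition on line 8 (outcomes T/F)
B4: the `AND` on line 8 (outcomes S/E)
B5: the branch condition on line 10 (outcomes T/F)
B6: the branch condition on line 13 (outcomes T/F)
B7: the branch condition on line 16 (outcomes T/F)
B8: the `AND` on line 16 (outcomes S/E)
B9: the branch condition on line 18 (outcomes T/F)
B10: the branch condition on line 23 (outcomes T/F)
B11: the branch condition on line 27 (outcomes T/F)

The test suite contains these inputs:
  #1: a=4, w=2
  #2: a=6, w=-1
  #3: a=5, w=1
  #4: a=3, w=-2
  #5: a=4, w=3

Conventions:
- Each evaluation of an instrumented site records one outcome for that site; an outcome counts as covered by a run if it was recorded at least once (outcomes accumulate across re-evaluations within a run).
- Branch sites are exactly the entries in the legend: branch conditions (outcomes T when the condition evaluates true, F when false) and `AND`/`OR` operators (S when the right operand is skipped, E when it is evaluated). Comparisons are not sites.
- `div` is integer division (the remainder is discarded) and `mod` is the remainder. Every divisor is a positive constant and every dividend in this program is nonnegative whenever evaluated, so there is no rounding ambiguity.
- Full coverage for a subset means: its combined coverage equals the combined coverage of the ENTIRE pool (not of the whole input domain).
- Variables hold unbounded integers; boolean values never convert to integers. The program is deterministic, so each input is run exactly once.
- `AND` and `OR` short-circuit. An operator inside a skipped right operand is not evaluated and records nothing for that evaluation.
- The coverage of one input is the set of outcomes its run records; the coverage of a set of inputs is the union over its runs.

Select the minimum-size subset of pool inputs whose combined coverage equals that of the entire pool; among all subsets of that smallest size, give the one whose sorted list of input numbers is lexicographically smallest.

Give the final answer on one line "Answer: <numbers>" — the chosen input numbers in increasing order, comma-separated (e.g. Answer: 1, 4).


run #1 (a=4, w=2) runs B2->E, B1->T, B4->S, B3->F, B6->T, B8->S, B7->F, B9->F, B10->T, B11->F; records B1=T, B2=E, B3=F, B4=S, B6=T, B7=F, B8=S, B9=F, B10=T, B11=F
run #2 (a=6, w=-1) runs B2->E, B1->F, B4->E, B3->F, B6->T, B8->S, B7->F, B9->F, B10->F, B11->F; records B1=F, B2=E, B3=F, B4=E, B6=T, B7=F, B8=S, B9=F, B10=F, B11=F
run #3 (a=5, w=1) runs B2->E, B1->T, B4->S, B3->F, B6->T, B8->S, B7->F, B9->F, B10->T, B11->F; records B1=T, B2=E, B3=F, B4=S, B6=T, B7=F, B8=S, B9=F, B10=T, B11=F
run #4 (a=3, w=-2) runs B2->S, B1->T, B4->E, B3->T, B5->F, B8->S, B7->F, B9->F, B10->T, B11->F; records B1=T, B2=S, B3=T, B4=E, B5=F, B7=F, B8=S, B9=F, B10=T, B11=F
run #5 (a=4, w=3) runs B2->E, B1->T, B4->S, B3->F, B6->T, B8->S, B7->F, B9->F, B10->T, B11->F; records B1=T, B2=E, B3=F, B4=S, B6=T, B7=F, B8=S, B9=F, B10=T, B11=F
pool-wide coverage (16 outcomes): B1=T, B1=F, B2=S, B2=E, B3=T, B3=F, B4=S, B4=E, B5=F, B6=T, B7=F, B8=S, B9=F, B10=T, B10=F, B11=F
every size-1 subset falls short of the 16 outcomes (best: 10/16)
every size-2 subset falls short of the 16 outcomes (best: 15/16)
the canonical winner is {1, 2, 4}: size 3, full 16-outcome coverage, earliest index list among size-3 covers
Answer: 1, 2, 4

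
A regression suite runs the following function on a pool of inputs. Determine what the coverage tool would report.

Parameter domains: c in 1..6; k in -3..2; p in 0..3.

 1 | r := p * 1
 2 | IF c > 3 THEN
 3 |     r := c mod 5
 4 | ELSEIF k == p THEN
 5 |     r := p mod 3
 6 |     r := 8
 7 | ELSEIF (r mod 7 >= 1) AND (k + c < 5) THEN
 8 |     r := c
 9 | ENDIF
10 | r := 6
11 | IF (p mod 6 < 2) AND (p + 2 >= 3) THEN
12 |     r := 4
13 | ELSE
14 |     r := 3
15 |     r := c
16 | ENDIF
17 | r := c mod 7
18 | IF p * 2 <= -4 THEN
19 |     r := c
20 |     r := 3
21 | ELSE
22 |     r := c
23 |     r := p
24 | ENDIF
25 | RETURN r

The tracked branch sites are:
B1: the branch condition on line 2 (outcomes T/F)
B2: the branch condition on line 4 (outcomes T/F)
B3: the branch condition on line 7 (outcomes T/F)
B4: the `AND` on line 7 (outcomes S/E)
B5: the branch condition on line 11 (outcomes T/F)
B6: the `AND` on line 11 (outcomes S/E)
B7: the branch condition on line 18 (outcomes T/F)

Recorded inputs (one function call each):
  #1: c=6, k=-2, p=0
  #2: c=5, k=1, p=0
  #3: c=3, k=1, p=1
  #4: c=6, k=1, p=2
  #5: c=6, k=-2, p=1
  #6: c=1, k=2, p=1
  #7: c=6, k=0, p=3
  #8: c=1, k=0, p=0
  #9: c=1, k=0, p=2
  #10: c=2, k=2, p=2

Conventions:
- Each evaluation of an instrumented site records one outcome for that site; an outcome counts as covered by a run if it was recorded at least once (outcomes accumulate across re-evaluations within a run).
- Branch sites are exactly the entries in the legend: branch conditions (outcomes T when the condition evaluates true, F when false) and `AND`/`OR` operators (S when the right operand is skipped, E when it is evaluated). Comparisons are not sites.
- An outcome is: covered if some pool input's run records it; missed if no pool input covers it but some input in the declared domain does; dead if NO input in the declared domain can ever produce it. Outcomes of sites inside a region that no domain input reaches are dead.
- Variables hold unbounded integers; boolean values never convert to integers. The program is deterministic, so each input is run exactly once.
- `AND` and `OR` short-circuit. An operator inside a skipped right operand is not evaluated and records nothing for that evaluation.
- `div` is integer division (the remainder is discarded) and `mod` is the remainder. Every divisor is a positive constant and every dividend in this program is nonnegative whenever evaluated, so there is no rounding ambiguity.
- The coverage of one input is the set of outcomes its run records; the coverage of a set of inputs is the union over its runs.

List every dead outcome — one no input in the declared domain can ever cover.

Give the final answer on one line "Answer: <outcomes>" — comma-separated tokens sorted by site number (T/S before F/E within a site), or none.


exhaustive pass over the 144-input domain:
  B7=T: no domain input ever produces it -> dead
  reachable outcomes have witnesses, e.g. B1=T (e.g. c=4, k=-3, p=0), B1=F (e.g. c=1, k=-3, p=0), B2=T (e.g. c=1, k=0, p=0), B2=F (e.g. c=1, k=-3, p=0)
Answer: B7=T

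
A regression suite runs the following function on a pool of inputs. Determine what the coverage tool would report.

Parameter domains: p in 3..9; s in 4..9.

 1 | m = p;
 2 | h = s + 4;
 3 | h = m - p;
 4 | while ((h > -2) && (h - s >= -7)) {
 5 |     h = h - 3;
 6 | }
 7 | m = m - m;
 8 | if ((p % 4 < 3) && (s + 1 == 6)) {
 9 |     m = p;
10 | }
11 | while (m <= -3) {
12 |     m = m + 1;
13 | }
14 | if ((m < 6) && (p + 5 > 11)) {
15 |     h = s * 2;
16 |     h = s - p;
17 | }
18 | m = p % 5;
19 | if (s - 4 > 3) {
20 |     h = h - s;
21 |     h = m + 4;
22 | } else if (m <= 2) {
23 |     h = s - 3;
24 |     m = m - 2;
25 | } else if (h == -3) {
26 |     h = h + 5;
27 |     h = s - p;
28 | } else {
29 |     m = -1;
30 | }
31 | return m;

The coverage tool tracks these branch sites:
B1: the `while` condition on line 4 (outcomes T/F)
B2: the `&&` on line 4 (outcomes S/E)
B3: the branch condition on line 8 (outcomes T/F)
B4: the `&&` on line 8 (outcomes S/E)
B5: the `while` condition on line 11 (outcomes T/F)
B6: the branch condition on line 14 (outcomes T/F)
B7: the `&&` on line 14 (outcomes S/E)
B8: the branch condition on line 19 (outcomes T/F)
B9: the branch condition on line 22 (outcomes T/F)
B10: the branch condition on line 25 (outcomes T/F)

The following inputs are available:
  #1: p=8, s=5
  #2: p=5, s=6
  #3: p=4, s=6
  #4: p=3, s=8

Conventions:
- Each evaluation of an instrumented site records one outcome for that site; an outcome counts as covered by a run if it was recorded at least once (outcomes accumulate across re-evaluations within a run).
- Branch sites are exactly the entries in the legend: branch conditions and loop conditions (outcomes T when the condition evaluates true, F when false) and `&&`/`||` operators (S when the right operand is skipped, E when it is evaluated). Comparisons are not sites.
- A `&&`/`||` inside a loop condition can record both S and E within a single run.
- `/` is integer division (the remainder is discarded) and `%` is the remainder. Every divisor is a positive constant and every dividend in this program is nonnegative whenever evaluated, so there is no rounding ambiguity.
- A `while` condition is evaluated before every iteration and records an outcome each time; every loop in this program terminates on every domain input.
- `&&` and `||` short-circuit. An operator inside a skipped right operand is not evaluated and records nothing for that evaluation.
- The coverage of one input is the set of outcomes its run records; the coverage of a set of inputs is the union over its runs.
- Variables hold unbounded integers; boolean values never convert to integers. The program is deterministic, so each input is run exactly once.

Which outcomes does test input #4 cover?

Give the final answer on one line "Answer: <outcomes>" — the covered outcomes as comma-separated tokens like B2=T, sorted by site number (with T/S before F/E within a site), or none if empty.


Tracing the run of input #4 (p=3, s=8):
  B2->E, B1->F, B4->S, B3->F, B5->F, B7->E, B6->F, B8->T
deduplicating events, the covered set is: B1=F, B2=E, B3=F, B4=S, B5=F, B6=F, B7=E, B8=T
Answer: B1=F, B2=E, B3=F, B4=S, B5=F, B6=F, B7=E, B8=T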